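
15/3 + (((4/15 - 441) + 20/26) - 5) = -85793/195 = -439.96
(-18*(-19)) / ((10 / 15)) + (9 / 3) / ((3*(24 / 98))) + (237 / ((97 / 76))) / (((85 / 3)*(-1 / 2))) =49863361 / 98940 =503.98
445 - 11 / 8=3549 / 8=443.62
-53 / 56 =-0.95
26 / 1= 26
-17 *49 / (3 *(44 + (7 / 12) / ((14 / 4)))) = -1666 / 265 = -6.29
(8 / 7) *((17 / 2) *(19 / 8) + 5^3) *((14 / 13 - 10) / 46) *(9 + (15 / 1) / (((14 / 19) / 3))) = -2873349 / 1274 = -2255.38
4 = 4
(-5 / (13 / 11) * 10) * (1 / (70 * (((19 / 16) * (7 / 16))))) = -14080 / 12103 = -1.16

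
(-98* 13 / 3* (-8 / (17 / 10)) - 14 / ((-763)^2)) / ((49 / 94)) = 796779770572 / 207834333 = 3833.73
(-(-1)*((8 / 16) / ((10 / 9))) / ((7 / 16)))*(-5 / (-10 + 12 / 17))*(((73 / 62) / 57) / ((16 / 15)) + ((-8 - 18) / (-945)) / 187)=64991023 / 6019250160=0.01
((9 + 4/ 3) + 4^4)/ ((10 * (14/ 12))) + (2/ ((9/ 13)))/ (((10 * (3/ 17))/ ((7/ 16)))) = 355997/ 15120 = 23.54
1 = 1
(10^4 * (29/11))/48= 18125/33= 549.24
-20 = -20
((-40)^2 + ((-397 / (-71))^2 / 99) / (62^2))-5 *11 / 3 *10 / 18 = 9149620641527 / 5755148388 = 1589.81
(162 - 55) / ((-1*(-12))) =107 / 12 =8.92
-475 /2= -237.50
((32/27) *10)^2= 102400/729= 140.47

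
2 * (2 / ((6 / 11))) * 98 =718.67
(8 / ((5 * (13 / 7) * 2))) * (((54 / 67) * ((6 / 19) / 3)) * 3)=9072 / 82745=0.11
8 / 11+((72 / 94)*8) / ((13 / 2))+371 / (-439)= 2433845 / 2950519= 0.82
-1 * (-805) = 805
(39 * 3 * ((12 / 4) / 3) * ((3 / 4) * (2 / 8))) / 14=351 / 224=1.57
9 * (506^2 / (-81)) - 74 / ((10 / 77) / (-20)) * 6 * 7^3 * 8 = 1688357660 / 9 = 187595295.56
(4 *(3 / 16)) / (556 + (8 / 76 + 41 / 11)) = 627 / 468020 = 0.00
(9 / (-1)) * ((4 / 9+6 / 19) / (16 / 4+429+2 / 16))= -208 / 13167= -0.02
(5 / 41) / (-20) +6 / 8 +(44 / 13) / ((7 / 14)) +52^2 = 2890473 / 1066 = 2711.51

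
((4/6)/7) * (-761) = -72.48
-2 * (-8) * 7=112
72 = 72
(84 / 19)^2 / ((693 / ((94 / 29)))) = 10528 / 115159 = 0.09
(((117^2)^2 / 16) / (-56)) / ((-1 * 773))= 187388721 / 692608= 270.56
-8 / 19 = -0.42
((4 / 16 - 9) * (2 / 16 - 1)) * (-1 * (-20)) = 1225 / 8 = 153.12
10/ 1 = 10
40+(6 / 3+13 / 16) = 685 / 16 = 42.81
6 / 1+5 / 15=19 / 3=6.33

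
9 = 9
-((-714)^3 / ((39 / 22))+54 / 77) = 205535472210 / 1001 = 205330142.07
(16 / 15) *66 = 352 / 5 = 70.40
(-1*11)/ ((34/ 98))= -539/ 17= -31.71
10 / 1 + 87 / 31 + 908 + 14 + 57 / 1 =30746 / 31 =991.81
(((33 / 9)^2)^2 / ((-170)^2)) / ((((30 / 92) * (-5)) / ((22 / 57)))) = -3704173 / 2501836875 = -0.00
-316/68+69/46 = -107/34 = -3.15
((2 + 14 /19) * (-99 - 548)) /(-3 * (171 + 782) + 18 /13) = 437372 /705831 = 0.62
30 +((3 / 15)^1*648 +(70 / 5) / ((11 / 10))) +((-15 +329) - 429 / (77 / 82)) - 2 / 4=22307 / 770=28.97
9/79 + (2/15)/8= 619/4740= 0.13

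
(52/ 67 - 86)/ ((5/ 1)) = -1142/ 67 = -17.04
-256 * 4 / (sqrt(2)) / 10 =-256 * sqrt(2) / 5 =-72.41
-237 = -237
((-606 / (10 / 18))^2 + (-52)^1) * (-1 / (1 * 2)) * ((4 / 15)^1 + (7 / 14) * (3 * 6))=-2067264712 / 375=-5512705.90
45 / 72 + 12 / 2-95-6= -755 / 8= -94.38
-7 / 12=-0.58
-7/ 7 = -1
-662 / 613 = -1.08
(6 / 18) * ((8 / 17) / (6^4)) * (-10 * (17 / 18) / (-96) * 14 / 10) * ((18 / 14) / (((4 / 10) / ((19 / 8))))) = 95 / 746496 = 0.00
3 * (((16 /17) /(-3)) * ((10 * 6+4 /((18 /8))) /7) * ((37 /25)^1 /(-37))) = 8896 /26775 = 0.33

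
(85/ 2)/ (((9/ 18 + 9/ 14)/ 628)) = 93415/ 4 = 23353.75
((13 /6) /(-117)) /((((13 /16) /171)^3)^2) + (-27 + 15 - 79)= -7767885198081803203 /4826809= -1609321023077.94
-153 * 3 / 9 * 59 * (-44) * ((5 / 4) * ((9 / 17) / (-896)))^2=3942675 / 54591488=0.07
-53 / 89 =-0.60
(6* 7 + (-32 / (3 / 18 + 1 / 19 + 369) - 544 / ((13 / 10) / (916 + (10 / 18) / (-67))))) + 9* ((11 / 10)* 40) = -126328270424530 / 329951349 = -382869.39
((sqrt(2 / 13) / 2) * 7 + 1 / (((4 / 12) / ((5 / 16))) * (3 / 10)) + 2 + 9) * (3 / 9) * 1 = 7 * sqrt(26) / 78 + 113 / 24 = 5.17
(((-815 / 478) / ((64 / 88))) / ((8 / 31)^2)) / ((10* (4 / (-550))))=473845075 / 978944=484.04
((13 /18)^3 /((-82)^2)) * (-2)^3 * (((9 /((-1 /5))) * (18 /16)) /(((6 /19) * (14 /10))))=1043575 /20333376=0.05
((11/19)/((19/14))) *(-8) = -1232/361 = -3.41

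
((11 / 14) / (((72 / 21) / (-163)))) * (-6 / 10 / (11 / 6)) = 489 / 40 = 12.22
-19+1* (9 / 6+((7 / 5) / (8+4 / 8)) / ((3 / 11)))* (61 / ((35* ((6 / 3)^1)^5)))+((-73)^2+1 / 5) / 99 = 73188581 / 2094400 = 34.94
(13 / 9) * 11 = 143 / 9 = 15.89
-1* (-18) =18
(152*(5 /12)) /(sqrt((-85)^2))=38 /51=0.75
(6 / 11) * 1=0.55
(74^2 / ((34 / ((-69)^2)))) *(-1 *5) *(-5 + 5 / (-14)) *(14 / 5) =977671350 / 17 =57510079.41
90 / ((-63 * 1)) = -10 / 7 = -1.43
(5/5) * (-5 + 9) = 4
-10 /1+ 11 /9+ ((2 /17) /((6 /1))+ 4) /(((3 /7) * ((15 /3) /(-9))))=-3926 /153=-25.66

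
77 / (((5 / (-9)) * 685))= -0.20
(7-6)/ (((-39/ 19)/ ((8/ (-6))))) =76/ 117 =0.65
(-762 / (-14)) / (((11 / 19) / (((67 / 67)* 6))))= 43434 / 77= 564.08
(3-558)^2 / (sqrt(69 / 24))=616050 *sqrt(46) / 23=181663.23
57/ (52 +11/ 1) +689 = 14488/ 21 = 689.90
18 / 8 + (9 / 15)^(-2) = 181 / 36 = 5.03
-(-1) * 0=0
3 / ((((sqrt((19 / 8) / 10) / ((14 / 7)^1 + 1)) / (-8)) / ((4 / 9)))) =-128 * sqrt(95) / 19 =-65.66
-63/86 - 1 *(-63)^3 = 21503979/86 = 250046.27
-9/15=-3/5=-0.60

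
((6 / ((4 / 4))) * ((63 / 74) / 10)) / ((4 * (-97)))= -189 / 143560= -0.00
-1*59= -59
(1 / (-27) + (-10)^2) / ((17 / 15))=13495 / 153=88.20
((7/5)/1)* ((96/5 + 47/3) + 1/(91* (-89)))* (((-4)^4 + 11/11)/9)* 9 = 1088590834/86775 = 12544.98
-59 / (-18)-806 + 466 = -6061 / 18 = -336.72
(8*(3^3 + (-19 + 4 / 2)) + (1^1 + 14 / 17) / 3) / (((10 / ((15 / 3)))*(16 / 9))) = 12333 / 544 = 22.67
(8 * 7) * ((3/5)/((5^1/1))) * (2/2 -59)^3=-32778816/25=-1311152.64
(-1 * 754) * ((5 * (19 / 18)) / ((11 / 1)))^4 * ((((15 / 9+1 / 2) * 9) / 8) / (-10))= 79837902625 / 8197085952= 9.74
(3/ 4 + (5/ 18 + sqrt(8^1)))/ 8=37/ 288 + sqrt(2)/ 4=0.48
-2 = -2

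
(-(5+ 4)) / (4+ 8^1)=-0.75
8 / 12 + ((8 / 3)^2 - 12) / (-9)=98 / 81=1.21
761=761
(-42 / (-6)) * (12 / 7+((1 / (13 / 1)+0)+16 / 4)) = 527 / 13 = 40.54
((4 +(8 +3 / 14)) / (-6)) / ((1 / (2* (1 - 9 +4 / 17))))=3762 / 119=31.61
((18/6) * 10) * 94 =2820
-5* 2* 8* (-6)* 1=480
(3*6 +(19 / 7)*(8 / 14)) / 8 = 479 / 196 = 2.44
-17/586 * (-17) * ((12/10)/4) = 867/5860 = 0.15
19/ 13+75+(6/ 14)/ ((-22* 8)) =76.46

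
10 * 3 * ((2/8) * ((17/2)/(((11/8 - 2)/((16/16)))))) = -102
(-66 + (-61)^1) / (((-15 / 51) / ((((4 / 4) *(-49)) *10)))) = -211582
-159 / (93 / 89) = -4717 / 31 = -152.16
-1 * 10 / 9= -10 / 9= -1.11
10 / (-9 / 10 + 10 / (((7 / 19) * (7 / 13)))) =4900 / 24259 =0.20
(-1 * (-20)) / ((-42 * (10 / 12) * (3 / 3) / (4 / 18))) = -8 / 63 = -0.13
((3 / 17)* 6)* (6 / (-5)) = -108 / 85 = -1.27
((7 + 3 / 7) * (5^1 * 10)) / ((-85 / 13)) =-6760 / 119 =-56.81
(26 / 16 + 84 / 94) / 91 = 947 / 34216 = 0.03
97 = 97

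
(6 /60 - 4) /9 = -13 /30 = -0.43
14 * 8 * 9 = 1008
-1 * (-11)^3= 1331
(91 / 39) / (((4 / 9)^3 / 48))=5103 / 4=1275.75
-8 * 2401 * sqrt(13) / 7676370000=-2401 * sqrt(13) / 959546250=-0.00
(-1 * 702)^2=492804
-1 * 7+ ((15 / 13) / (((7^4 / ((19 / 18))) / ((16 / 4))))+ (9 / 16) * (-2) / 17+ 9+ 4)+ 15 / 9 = 32272451 / 4244968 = 7.60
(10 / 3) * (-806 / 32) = -2015 / 24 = -83.96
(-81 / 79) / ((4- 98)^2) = -81 / 698044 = -0.00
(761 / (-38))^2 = 579121 / 1444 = 401.05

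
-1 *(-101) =101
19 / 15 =1.27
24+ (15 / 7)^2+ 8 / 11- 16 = 7179 / 539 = 13.32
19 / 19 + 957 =958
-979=-979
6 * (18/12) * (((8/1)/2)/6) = 6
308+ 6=314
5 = 5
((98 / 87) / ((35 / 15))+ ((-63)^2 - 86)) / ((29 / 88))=9910648 / 841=11784.36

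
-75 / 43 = -1.74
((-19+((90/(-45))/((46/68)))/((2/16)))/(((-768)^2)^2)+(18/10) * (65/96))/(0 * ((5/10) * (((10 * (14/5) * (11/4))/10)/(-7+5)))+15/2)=216707943607/1333587345408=0.16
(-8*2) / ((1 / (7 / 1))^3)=-5488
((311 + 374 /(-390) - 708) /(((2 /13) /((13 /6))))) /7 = -72059 /90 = -800.66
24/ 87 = 8/ 29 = 0.28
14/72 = 0.19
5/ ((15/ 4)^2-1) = 80/ 209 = 0.38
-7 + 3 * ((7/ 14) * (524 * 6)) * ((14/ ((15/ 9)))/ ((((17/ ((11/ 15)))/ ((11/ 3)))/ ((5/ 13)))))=2655233/ 1105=2402.93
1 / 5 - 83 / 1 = -414 / 5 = -82.80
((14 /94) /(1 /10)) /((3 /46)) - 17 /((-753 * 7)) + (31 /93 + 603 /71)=556990589 /17589327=31.67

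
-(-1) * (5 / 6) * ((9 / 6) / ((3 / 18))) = 15 / 2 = 7.50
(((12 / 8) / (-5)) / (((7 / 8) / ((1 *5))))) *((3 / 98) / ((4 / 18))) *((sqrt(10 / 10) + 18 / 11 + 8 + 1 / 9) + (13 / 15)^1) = -51741 / 18865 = -2.74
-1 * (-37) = 37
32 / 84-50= -1042 / 21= -49.62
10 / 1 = 10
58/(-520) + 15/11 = 3581/2860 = 1.25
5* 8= 40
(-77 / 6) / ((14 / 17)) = -187 / 12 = -15.58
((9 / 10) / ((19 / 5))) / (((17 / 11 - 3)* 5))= -99 / 3040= -0.03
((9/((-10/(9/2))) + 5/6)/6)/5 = -193/1800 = -0.11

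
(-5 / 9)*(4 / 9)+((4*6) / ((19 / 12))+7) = 33721 / 1539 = 21.91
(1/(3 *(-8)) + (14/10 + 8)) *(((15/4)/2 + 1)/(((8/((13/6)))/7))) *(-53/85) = -31.80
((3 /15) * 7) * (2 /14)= 1 /5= 0.20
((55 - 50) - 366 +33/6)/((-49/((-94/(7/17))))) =-568089/343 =-1656.24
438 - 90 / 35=3048 / 7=435.43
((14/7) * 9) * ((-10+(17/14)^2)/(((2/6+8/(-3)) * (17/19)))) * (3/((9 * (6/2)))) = 95247/11662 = 8.17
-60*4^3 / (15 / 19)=-4864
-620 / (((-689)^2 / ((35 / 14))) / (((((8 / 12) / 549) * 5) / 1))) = -15500 / 781865487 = -0.00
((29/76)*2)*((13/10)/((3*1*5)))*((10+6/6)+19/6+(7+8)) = 2639/1368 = 1.93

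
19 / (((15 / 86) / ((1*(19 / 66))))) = 15523 / 495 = 31.36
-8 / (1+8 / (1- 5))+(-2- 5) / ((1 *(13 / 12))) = 20 / 13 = 1.54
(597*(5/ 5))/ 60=199/ 20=9.95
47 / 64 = 0.73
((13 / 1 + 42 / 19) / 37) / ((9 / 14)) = 4046 / 6327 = 0.64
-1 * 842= -842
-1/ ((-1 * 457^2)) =1/ 208849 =0.00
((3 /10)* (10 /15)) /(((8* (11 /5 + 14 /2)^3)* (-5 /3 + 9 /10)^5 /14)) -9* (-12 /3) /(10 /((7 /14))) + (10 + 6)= 6969013236884 /391554926405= 17.80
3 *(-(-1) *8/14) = 12/7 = 1.71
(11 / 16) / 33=1 / 48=0.02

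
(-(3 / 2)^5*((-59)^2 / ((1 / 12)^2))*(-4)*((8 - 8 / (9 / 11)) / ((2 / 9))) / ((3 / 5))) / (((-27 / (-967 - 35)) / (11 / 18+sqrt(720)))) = -206762487737.54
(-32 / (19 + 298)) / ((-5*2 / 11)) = 176 / 1585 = 0.11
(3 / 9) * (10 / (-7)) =-10 / 21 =-0.48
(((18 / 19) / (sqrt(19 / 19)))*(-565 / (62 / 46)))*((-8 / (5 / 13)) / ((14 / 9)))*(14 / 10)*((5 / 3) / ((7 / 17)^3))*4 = 143420138784 / 202027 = 709905.80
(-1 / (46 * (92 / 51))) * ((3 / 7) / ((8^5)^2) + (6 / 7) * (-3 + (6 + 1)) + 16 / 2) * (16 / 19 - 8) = 74474732915241 / 75545253511168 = 0.99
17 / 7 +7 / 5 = 134 / 35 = 3.83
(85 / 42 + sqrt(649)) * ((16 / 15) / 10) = 68 / 315 + 8 * sqrt(649) / 75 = 2.93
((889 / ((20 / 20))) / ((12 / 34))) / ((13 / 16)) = 3100.10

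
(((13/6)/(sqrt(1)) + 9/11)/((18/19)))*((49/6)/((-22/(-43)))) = 7886501/156816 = 50.29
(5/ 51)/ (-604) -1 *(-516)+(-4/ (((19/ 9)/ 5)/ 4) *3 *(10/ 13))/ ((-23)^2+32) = 43173285503/ 83694468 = 515.84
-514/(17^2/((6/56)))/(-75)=257/101150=0.00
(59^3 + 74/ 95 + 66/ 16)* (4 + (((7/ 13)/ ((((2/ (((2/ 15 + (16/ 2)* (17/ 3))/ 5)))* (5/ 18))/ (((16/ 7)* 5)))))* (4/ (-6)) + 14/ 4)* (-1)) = 13894379.09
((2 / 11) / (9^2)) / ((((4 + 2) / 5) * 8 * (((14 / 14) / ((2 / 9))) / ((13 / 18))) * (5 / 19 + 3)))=1235 / 107390448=0.00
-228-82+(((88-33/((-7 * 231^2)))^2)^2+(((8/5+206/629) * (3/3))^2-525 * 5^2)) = 9734388906417136456930802343274/162357942579502191239025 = 59956345.54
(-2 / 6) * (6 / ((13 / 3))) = -6 / 13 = -0.46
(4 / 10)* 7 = 2.80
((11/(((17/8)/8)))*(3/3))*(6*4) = 16896/17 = 993.88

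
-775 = -775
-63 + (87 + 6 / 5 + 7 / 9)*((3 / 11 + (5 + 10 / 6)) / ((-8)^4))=-8688281 / 138240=-62.85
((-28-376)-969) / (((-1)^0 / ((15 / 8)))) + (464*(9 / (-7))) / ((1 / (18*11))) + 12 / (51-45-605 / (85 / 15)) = -3859363687 / 31976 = -120695.64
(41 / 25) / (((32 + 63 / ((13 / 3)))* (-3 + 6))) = 533 / 45375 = 0.01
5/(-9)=-5/9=-0.56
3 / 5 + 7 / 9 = 62 / 45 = 1.38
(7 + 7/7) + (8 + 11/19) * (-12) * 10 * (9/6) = -29188/19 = -1536.21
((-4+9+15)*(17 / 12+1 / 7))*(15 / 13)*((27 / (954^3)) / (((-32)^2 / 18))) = 3275 / 166475452416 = 0.00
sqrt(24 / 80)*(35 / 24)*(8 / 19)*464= 1624*sqrt(30) / 57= 156.05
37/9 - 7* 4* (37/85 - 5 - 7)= 327.92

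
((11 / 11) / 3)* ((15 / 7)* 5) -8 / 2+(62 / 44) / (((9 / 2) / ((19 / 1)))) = 3826 / 693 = 5.52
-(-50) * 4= 200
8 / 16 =1 / 2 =0.50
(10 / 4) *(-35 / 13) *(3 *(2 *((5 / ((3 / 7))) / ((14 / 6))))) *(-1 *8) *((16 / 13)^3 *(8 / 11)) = 688128000 / 314171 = 2190.30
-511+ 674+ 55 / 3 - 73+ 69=532 / 3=177.33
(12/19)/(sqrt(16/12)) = 0.55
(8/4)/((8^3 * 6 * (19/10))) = 5/14592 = 0.00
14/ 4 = 7/ 2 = 3.50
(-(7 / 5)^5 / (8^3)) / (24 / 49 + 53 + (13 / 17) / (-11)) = -154002541 / 783184000000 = -0.00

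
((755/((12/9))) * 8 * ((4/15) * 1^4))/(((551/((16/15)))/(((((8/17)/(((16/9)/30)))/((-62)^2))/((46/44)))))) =956736/207038801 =0.00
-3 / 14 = -0.21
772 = 772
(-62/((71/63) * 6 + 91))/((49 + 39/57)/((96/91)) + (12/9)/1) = -148428/11334613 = -0.01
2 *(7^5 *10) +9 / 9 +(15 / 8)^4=1376884161 / 4096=336153.36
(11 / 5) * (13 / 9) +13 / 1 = 728 / 45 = 16.18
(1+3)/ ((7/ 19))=76/ 7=10.86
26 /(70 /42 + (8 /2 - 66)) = -78 /181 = -0.43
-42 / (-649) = 42 / 649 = 0.06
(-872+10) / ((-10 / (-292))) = -25170.40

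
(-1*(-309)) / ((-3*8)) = -103 / 8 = -12.88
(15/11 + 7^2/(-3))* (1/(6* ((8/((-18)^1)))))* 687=169689/44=3856.57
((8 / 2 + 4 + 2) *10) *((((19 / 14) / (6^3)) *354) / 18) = 28025 / 2268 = 12.36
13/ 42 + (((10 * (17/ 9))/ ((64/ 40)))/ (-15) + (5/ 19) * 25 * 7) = 654641/ 14364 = 45.58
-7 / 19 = -0.37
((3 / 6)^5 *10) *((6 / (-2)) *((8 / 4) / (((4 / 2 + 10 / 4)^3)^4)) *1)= -2560 / 94143178827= -0.00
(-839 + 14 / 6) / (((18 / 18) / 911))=-2286610 / 3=-762203.33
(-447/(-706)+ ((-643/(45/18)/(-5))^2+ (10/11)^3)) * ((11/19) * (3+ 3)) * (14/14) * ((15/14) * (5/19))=13993758415629/5396787550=2592.98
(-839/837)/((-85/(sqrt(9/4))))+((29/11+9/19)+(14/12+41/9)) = 14621416/1652145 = 8.85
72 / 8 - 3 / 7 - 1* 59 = -353 / 7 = -50.43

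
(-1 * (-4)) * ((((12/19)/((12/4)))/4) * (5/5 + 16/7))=0.69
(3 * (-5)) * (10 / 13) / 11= -150 / 143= -1.05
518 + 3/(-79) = 40919/79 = 517.96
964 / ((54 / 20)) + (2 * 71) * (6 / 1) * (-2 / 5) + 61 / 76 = 174827 / 10260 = 17.04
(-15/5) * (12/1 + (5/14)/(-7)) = -3513/98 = -35.85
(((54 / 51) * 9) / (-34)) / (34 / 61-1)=183 / 289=0.63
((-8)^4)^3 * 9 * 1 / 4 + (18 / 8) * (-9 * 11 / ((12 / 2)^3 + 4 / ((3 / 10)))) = 425510999946639 / 2752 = 154618822655.03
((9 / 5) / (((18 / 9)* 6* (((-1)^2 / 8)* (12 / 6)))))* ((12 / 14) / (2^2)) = 9 / 70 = 0.13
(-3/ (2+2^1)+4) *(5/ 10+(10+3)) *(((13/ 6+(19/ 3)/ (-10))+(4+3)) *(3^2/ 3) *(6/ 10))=673.92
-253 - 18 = -271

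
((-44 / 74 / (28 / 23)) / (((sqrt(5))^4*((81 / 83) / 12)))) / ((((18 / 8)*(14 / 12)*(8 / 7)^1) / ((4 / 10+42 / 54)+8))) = -2477882 / 3371625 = -0.73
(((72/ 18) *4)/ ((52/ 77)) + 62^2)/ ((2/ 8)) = 201120/ 13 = 15470.77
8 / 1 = 8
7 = 7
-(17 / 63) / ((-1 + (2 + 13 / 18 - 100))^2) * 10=-6120 / 21905527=-0.00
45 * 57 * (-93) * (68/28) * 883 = -3580798995/7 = -511542713.57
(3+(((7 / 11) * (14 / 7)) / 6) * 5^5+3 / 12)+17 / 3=29559 / 44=671.80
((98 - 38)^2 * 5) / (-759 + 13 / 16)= -288000 / 12131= -23.74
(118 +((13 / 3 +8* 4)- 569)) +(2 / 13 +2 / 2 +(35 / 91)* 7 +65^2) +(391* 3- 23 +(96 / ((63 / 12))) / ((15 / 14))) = 323781 / 65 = 4981.25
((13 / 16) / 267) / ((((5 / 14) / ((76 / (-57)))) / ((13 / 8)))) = -1183 / 64080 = -0.02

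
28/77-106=-1162/11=-105.64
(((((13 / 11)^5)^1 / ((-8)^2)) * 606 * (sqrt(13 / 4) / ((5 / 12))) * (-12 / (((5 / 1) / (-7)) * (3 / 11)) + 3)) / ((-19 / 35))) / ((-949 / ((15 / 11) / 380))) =9268415793 * sqrt(13) / 786289634240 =0.04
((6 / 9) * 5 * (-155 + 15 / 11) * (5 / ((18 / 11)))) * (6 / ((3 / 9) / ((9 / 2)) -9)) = 253500 / 241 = 1051.87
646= 646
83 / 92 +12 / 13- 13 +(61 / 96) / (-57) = -18301559 / 1636128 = -11.19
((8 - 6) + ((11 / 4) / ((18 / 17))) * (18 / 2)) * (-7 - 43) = -5075 / 4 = -1268.75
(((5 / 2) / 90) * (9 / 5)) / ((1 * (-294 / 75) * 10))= -1 / 784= -0.00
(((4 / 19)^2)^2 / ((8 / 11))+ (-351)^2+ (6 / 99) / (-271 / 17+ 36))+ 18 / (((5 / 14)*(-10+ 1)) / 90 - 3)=15356597423426203 / 124652688105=123195.08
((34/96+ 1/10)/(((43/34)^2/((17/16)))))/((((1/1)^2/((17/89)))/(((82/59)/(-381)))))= -373255349/1775600025120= -0.00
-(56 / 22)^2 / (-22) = 392 / 1331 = 0.29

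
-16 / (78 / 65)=-40 / 3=-13.33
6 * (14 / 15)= 28 / 5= 5.60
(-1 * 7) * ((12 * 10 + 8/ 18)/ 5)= -7588/ 45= -168.62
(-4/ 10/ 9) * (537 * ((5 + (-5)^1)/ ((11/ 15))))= 0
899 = 899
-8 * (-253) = 2024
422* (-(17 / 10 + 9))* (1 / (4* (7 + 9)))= -22577 / 320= -70.55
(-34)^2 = 1156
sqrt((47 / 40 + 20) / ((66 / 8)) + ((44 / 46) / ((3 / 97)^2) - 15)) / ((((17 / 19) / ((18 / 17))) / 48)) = 2736*sqrt(470175890) / 33235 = 1785.05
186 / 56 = 93 / 28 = 3.32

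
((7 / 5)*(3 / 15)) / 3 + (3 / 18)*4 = 19 / 25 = 0.76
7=7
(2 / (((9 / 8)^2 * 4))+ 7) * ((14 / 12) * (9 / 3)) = 4193 / 162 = 25.88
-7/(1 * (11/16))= -112/11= -10.18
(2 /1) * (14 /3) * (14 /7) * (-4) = -224 /3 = -74.67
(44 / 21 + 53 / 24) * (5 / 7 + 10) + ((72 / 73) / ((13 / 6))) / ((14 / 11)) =17286231 / 372008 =46.47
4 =4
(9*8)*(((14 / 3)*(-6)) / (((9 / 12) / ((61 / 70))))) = -11712 / 5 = -2342.40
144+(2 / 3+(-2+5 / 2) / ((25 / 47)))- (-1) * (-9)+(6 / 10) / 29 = 594329 / 4350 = 136.63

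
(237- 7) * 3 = 690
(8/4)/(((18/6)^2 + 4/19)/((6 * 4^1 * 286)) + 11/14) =1825824/718513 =2.54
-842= -842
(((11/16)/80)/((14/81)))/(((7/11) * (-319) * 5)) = -0.00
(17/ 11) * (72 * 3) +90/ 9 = 3782/ 11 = 343.82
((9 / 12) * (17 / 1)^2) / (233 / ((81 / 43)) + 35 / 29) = 119799 / 69032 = 1.74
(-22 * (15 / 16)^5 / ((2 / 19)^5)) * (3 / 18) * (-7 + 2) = 34471940765625 / 33554432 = 1027343.89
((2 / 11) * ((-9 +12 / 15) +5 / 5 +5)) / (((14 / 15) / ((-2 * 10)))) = 60 / 7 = 8.57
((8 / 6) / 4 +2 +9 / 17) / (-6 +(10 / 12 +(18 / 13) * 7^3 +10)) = 3796 / 636157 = 0.01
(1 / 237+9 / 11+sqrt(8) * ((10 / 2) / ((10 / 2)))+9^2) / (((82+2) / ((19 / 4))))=19 * sqrt(2) / 168+578987 / 125136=4.79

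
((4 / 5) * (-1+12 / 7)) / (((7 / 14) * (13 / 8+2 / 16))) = 32 / 49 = 0.65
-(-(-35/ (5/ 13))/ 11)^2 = -8281/ 121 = -68.44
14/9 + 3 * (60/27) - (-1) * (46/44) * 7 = 3077/198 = 15.54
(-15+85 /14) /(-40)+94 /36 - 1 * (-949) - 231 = 726601 /1008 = 720.83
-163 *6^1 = -978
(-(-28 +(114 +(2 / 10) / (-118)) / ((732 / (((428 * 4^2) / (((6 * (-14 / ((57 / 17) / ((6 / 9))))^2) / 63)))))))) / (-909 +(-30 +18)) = 206361849713 / 134111912340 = 1.54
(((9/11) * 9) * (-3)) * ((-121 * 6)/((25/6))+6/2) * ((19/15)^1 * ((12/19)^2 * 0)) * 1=0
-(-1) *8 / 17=8 / 17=0.47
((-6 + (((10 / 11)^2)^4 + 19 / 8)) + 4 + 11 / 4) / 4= 6158972025 / 6859484192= 0.90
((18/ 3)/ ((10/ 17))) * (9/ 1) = 459/ 5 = 91.80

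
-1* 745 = -745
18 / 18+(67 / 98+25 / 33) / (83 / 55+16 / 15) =1.56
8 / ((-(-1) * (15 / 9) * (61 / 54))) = 1296 / 305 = 4.25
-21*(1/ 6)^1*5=-35/ 2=-17.50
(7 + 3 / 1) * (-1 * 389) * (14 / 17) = -54460 / 17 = -3203.53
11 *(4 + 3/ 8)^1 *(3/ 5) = 231/ 8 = 28.88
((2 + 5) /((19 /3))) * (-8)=-168 /19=-8.84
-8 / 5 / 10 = -4 / 25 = -0.16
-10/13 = -0.77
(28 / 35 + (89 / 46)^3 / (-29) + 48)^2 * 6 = 1408598631468136443 / 99598546119200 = 14142.76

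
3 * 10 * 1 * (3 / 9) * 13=130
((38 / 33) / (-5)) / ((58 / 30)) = -38 / 319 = -0.12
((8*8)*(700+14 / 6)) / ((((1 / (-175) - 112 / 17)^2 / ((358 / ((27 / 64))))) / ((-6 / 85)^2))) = 15139223142400 / 3463440201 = 4371.15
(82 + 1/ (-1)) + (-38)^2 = 1525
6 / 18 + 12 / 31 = 67 / 93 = 0.72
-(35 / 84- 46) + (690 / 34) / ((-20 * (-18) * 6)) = 111611 / 2448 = 45.59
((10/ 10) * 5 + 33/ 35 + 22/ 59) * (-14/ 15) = -26084/ 4425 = -5.89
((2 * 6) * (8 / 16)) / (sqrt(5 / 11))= 6 * sqrt(55) / 5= 8.90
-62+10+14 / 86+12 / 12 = -2186 / 43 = -50.84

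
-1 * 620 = -620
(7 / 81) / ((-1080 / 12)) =-7 / 7290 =-0.00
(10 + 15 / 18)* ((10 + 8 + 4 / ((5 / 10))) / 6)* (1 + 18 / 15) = 1859 / 18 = 103.28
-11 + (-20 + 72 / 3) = -7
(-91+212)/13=121/13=9.31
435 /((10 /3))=261 /2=130.50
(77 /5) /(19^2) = 77 /1805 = 0.04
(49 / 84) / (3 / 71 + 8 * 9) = 0.01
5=5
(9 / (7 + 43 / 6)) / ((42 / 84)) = 108 / 85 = 1.27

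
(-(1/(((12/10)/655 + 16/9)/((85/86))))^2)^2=39399522452143261962890625/414102881608748182599844096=0.10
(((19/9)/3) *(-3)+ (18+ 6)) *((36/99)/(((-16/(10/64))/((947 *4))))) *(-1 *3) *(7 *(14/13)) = 45706955/6864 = 6658.94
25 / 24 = 1.04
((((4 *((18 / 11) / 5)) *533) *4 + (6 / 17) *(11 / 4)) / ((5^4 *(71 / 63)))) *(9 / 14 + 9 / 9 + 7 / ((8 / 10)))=13673670669 / 331925000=41.20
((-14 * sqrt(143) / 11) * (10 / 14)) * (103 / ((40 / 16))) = -412 * sqrt(143) / 11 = -447.89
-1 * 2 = -2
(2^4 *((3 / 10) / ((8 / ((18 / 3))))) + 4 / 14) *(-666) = -90576 / 35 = -2587.89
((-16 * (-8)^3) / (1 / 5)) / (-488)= -83.93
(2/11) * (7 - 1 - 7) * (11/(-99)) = 2/99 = 0.02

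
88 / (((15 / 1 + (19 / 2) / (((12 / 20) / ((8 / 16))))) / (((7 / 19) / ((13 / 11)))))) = 7392 / 6175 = 1.20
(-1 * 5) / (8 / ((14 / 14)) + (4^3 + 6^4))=-5 / 1368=-0.00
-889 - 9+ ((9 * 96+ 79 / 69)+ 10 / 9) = -31.74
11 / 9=1.22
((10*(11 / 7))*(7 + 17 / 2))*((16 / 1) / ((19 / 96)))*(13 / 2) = 17022720 / 133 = 127990.38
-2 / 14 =-1 / 7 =-0.14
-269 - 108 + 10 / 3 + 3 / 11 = -12322 / 33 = -373.39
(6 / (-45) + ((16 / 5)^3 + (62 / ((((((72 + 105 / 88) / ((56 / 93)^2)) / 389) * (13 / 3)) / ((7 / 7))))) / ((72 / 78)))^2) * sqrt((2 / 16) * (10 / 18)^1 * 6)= 98981108583028334393 * sqrt(15) / 151375742227546875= 2532.45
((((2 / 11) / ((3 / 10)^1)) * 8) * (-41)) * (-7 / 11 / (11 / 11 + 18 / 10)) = 16400 / 363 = 45.18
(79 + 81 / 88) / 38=7033 / 3344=2.10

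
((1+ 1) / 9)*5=10 / 9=1.11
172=172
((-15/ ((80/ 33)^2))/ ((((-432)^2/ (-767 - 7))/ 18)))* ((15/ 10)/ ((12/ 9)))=0.21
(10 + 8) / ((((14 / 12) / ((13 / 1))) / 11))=15444 / 7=2206.29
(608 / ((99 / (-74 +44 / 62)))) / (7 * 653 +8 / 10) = -6906880 / 70154271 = -0.10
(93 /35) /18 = 31 /210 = 0.15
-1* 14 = -14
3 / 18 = 1 / 6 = 0.17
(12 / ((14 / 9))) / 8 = 0.96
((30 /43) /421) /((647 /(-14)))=-420 /11712641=-0.00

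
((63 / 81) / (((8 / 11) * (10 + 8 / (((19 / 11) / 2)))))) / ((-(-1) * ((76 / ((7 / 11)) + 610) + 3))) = 10241 / 135106704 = 0.00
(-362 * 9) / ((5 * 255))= -1086 / 425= -2.56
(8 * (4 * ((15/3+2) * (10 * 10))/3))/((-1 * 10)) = -2240/3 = -746.67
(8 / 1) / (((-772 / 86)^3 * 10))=-79507 / 71890570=-0.00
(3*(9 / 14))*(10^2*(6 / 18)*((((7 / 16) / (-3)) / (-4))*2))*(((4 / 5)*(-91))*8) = -2730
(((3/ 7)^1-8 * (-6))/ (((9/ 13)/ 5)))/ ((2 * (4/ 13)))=95485/ 168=568.36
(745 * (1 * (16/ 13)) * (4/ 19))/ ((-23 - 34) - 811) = -11920/ 53599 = -0.22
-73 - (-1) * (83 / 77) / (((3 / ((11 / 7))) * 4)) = -42841 / 588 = -72.86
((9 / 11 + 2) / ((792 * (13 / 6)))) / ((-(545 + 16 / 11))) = -31 / 10314876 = -0.00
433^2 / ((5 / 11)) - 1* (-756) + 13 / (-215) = 88844824 / 215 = 413231.74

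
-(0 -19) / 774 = 19 / 774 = 0.02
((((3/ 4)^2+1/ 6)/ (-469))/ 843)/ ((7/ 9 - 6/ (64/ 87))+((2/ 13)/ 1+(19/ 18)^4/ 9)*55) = -170586/ 801894212579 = -0.00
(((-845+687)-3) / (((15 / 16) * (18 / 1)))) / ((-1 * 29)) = 1288 / 3915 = 0.33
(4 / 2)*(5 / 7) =10 / 7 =1.43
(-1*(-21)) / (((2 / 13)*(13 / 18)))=189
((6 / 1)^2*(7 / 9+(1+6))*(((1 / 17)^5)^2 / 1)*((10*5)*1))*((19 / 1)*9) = 2394000 / 2015993900449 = 0.00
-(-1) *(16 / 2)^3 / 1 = 512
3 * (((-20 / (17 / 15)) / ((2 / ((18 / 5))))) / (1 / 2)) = -3240 / 17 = -190.59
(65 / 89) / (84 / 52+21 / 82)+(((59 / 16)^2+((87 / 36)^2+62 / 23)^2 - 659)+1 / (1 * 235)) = -8729047191628301 / 15256684679040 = -572.15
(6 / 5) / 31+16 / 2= 1246 / 155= 8.04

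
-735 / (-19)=735 / 19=38.68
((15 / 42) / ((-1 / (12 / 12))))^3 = -125 / 2744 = -0.05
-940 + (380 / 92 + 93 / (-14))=-303489 / 322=-942.51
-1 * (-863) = 863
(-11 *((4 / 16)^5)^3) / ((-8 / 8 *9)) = 11 / 9663676416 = 0.00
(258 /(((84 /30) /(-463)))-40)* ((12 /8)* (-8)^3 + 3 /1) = 32667139.29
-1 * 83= -83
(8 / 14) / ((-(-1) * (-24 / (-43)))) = 43 / 42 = 1.02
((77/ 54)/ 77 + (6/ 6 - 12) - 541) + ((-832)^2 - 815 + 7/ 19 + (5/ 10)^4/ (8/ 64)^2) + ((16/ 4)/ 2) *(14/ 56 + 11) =354423434/ 513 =690883.89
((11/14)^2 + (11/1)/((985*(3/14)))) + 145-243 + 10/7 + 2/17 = -95.78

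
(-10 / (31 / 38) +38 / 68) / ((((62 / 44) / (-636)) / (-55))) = -4744722180 / 16337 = -290428.00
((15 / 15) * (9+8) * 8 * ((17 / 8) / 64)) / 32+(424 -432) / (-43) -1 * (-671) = 59119755 / 88064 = 671.33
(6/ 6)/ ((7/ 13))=1.86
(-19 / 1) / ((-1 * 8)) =19 / 8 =2.38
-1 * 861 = -861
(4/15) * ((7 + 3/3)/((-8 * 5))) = -0.05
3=3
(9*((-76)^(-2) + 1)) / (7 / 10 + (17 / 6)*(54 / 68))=3.05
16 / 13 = 1.23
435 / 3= 145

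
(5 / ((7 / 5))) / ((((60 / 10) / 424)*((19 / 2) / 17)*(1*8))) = 22525 / 399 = 56.45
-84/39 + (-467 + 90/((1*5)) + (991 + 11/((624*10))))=259127/480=539.85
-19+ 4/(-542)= -5151/271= -19.01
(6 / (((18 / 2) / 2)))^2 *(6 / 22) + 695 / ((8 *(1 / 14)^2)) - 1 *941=1061741 / 66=16086.98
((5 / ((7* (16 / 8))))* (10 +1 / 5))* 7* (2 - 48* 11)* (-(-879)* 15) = -176850405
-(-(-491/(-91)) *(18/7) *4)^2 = -1249763904/405769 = -3079.99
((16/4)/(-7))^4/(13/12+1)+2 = 123122/60025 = 2.05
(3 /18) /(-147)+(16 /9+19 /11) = 33995 /9702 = 3.50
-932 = -932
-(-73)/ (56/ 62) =2263/ 28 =80.82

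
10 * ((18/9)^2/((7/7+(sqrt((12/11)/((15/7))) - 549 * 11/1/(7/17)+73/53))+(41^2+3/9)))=-35380915924200/11483258488633963 - 99101520 * sqrt(385)/11483258488633963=-0.00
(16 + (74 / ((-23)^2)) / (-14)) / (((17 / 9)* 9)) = 3483 / 3703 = 0.94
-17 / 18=-0.94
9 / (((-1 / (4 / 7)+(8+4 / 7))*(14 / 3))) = 54 / 191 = 0.28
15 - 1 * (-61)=76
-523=-523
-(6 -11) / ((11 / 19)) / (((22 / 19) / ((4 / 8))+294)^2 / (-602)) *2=-2064559 / 17433295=-0.12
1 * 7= 7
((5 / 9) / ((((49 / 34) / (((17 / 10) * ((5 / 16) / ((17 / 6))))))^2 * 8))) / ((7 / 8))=1445 / 1075648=0.00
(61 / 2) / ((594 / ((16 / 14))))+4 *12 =99914 / 2079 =48.06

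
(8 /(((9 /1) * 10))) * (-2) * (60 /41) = -32 /123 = -0.26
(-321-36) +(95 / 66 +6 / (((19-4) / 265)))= -16471 / 66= -249.56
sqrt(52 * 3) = 2 * sqrt(39) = 12.49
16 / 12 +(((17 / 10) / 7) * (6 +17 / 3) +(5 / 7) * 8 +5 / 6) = 75 / 7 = 10.71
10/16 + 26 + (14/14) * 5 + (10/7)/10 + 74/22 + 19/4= 24567/616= 39.88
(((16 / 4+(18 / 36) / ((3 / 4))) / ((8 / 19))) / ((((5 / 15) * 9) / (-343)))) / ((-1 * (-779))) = -2401 / 1476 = -1.63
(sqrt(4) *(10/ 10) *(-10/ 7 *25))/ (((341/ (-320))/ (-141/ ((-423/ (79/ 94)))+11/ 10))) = 4448000/ 48081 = 92.51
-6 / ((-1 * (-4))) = -3 / 2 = -1.50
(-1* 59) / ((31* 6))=-59 / 186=-0.32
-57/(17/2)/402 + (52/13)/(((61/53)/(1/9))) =231037/625311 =0.37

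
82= 82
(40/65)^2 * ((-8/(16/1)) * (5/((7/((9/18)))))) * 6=-480/1183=-0.41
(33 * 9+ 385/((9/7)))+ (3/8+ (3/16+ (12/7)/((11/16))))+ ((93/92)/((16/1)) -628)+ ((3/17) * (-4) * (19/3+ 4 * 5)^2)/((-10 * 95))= -229993923601/8237275200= -27.92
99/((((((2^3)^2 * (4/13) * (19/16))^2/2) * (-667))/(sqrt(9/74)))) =-50193 * sqrt(74)/2280734464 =-0.00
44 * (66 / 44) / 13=66 / 13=5.08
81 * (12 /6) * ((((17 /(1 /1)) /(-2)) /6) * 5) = -2295 /2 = -1147.50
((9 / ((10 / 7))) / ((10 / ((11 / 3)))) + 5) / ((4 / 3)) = 2193 / 400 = 5.48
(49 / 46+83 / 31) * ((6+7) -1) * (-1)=-32022 / 713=-44.91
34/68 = 1/2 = 0.50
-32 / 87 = -0.37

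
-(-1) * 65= 65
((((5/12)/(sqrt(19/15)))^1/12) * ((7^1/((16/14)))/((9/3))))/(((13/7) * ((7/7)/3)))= 0.10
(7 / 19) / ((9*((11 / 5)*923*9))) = 35 / 15625467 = 0.00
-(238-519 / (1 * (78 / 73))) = 247.73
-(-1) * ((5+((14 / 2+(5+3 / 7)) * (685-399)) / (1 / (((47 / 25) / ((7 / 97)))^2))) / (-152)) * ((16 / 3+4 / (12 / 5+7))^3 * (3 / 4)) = -25226056240491026 / 11096083125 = -2273419.90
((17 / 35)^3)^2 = 24137569 / 1838265625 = 0.01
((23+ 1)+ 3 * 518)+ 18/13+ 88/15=309124/195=1585.25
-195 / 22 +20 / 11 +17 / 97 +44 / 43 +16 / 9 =-3360551 / 825858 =-4.07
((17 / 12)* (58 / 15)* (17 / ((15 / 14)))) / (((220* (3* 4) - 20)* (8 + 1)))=58667 / 15916500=0.00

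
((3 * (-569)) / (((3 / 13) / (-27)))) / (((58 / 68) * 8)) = 3395223 / 116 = 29269.16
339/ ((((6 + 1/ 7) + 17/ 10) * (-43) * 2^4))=-3955/ 62952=-0.06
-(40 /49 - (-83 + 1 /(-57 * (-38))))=-8895713 /106134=-83.82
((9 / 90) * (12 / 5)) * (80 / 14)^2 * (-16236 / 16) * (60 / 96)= -243540 / 49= -4970.20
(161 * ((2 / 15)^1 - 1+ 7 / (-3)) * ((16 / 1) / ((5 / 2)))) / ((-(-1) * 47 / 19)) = -1566208 / 1175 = -1332.94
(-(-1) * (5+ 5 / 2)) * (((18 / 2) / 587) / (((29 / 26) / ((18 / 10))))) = 3159 / 17023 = 0.19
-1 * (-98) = 98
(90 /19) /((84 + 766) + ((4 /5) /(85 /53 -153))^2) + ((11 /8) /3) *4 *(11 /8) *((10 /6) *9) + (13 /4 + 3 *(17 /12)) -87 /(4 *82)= 48017584768087421 /1065806209971376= 45.05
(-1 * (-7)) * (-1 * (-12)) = 84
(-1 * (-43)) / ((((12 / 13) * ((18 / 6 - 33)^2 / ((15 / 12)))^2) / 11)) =6149 / 6220800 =0.00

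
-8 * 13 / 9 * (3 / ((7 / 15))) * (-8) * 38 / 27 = 158080 / 189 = 836.40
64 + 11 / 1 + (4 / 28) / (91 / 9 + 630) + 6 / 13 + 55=68394709 / 524251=130.46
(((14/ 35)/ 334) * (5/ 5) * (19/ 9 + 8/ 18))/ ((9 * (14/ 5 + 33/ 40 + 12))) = 184/ 8454375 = 0.00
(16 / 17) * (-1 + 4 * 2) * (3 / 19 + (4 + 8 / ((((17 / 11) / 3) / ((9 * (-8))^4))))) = 15097517460368 / 5491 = 2749502360.29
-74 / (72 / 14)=-259 / 18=-14.39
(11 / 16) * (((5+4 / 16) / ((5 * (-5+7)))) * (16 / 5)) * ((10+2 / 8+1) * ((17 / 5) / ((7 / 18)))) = 45441 / 400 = 113.60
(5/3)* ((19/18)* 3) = 95/18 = 5.28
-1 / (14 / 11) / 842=-11 / 11788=-0.00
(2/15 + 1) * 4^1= 4.53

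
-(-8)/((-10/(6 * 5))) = -24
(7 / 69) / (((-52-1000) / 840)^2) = 102900 / 1590887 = 0.06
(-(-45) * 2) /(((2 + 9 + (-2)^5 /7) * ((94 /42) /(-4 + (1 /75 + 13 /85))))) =-10192 /425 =-23.98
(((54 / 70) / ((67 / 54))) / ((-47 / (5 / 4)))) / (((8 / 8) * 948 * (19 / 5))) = -1215 / 264692344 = -0.00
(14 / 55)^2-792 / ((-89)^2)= -0.04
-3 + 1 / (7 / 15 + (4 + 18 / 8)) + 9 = 2478 / 403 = 6.15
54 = 54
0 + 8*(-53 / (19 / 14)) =-5936 / 19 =-312.42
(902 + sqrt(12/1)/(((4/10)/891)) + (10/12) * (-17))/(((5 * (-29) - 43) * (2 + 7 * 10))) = -495 * sqrt(3)/1504 - 5327/81216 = -0.64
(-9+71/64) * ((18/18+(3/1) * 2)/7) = -505/64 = -7.89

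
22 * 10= 220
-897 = -897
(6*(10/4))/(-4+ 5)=15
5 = 5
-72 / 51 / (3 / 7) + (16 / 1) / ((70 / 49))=672 / 85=7.91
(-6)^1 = -6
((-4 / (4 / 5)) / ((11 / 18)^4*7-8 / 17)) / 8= -1.24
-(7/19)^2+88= 31719/361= 87.86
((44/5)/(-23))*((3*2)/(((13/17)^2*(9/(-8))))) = 3.49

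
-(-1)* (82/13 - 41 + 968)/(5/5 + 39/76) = 922108/1495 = 616.79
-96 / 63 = -32 / 21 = -1.52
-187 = -187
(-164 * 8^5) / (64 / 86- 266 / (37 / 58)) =2137489408 / 165555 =12911.05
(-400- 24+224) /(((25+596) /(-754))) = 150800 /621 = 242.83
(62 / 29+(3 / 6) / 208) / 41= 25821 / 494624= 0.05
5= 5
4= 4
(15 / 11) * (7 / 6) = 35 / 22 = 1.59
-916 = -916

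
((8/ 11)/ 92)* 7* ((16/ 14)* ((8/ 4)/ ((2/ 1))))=16/ 253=0.06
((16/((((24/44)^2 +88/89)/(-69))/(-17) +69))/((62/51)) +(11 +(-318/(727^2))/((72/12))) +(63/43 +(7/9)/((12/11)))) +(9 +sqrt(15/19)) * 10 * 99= 990 * sqrt(285)/19 +13762980402411499150787/1542352539203020260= 9803.01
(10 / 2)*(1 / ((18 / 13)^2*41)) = 845 / 13284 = 0.06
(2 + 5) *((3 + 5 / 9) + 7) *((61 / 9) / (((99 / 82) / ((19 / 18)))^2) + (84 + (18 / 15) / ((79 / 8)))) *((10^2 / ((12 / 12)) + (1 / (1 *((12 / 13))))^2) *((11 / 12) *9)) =5507616.00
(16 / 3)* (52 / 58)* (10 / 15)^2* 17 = 28288 / 783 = 36.13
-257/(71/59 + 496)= -15163/29335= -0.52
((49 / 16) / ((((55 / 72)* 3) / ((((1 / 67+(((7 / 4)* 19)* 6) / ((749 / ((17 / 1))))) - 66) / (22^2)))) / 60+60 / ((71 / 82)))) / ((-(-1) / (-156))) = -6.92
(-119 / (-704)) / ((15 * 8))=119 / 84480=0.00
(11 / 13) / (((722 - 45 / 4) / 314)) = 13816 / 36959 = 0.37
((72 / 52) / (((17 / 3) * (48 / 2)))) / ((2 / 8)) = 9 / 221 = 0.04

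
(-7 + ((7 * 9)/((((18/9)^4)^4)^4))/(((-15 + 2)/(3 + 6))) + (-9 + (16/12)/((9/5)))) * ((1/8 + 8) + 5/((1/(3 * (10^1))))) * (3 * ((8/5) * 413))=-10323592743169536788235045845/2158269056624017539072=-4783274.22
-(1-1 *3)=2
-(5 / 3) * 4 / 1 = -20 / 3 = -6.67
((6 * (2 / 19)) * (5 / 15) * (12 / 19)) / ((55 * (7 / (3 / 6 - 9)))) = -408 / 138985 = -0.00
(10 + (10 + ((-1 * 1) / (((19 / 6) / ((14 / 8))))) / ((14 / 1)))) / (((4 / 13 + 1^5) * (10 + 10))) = 19721 / 25840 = 0.76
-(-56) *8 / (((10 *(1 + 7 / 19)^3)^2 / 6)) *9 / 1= 8891671509 / 241340450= 36.84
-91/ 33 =-2.76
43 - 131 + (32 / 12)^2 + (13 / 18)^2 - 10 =-29279 / 324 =-90.37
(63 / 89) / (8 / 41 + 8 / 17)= 1.06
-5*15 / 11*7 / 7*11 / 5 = -15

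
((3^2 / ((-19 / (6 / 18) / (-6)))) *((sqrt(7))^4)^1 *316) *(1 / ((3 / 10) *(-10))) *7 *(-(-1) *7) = -4552296 / 19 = -239594.53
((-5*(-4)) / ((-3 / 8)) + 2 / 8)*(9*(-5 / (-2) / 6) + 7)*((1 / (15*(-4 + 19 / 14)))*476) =22816703 / 3330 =6851.86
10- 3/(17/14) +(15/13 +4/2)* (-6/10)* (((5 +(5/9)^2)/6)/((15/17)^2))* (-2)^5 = 307498208/4027725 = 76.35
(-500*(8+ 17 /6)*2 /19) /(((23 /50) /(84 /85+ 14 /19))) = -905450000 /423453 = -2138.25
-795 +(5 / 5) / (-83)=-65986 / 83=-795.01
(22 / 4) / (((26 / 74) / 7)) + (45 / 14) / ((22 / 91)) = 70283 / 572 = 122.87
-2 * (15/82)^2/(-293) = 225/985066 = 0.00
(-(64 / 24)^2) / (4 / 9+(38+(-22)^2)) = -0.01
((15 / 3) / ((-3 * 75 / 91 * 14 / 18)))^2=169 / 25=6.76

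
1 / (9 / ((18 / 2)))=1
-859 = -859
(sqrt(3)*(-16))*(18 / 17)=-288*sqrt(3) / 17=-29.34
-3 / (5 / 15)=-9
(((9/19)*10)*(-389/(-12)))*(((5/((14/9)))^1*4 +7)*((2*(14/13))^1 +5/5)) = 33253665/3458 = 9616.44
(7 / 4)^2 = 49 / 16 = 3.06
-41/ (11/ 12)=-492/ 11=-44.73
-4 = -4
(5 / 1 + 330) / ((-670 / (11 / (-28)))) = 11 / 56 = 0.20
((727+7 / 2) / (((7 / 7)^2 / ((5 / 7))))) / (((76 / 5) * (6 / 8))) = 12175 / 266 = 45.77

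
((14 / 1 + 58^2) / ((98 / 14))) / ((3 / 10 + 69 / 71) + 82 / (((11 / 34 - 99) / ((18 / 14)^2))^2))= 617313683809900 / 1656386139473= 372.69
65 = 65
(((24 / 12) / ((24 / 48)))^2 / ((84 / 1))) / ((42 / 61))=122 / 441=0.28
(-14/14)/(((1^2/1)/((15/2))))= -15/2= -7.50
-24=-24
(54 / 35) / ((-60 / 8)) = -36 / 175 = -0.21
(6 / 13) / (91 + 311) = 1 / 871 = 0.00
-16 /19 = -0.84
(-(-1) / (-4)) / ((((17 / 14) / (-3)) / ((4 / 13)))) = 42 / 221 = 0.19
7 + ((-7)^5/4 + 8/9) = -150979/36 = -4193.86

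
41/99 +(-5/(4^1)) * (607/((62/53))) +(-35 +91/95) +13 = -1560954763/2332440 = -669.24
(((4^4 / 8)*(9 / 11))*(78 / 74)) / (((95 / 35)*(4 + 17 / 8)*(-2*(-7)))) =0.12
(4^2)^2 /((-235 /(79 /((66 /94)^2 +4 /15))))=-2851584 /25171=-113.29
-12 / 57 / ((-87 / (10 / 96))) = 0.00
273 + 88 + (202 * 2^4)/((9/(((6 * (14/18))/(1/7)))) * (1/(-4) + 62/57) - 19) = 26393337/139793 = 188.80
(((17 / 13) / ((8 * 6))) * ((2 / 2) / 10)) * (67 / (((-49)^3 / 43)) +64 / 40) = 5251793 / 1223549600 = 0.00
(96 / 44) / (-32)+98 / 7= 13.93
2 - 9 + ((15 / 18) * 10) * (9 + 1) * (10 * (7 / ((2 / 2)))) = 17479 / 3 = 5826.33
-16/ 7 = -2.29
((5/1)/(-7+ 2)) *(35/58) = -35/58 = -0.60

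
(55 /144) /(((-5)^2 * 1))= 11 /720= 0.02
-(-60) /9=20 /3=6.67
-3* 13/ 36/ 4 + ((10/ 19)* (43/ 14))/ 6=-0.00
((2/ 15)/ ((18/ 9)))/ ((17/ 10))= 2/ 51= 0.04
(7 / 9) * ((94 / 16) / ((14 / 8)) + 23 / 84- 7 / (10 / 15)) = -577 / 108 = -5.34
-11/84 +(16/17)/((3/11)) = 4741/1428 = 3.32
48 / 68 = 12 / 17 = 0.71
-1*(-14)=14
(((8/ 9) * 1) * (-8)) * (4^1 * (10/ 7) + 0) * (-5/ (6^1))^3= 40000/ 1701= 23.52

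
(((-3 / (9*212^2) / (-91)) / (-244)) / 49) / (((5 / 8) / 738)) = -123 / 15280903820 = -0.00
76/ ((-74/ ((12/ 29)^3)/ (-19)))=1247616/ 902393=1.38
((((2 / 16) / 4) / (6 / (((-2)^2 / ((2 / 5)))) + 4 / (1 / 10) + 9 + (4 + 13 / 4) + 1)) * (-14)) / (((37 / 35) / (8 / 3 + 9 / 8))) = -0.03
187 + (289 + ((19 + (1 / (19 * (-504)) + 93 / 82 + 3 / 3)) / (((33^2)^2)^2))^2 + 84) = 170744629798977017072995623623289943129 / 304901124641030387630349204953103936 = 560.00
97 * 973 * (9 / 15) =283143 / 5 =56628.60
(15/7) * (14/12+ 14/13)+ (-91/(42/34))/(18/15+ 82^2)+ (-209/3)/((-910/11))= 15224761/2699970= 5.64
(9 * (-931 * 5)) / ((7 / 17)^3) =-4200615 / 7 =-600087.86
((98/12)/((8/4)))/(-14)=-7/24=-0.29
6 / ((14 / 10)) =4.29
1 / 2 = 0.50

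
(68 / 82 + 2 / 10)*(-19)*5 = -4009 / 41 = -97.78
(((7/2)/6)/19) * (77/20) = 539/4560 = 0.12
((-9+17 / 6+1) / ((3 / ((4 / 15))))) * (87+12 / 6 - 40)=-3038 / 135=-22.50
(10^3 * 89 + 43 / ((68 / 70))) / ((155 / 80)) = 24220040 / 527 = 45958.33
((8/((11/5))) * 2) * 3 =240/11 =21.82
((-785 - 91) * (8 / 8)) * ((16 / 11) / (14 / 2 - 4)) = -4672 / 11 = -424.73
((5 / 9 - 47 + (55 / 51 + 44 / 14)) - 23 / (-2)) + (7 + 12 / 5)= -228371 / 10710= -21.32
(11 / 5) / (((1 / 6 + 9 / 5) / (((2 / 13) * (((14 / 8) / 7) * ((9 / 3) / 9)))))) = 11 / 767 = 0.01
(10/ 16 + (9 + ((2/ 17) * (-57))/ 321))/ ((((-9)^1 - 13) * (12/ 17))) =-139759/ 225984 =-0.62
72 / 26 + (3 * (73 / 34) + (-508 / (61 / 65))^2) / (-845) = -36775665739 / 106904330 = -344.01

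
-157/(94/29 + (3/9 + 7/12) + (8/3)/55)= -3004980/80513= -37.32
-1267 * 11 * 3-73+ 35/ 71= -2973729/ 71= -41883.51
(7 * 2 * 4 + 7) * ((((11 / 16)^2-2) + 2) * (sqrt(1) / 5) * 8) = 7623 / 160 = 47.64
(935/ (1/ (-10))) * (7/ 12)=-32725/ 6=-5454.17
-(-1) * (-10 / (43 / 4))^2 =1600 / 1849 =0.87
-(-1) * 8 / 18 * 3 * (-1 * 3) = -4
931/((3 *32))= 9.70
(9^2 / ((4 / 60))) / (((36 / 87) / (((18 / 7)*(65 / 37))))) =6870825 / 518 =13264.14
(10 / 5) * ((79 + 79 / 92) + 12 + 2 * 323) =1475.72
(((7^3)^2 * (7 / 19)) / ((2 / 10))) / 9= 4117715 / 171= 24080.20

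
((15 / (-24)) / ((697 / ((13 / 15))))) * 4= -13 / 4182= -0.00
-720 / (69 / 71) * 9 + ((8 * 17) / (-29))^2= -128550352 / 19343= -6645.83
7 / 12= 0.58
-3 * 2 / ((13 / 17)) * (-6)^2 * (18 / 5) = -66096 / 65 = -1016.86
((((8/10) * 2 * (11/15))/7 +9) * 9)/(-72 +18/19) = -91447/78750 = -1.16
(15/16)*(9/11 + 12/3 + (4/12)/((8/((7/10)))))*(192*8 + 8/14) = 34411133/4928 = 6982.78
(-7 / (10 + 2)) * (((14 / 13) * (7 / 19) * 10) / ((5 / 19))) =-343 / 39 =-8.79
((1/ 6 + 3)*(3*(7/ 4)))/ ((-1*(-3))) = 133/ 24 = 5.54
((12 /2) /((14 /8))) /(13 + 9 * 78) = 24 /5005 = 0.00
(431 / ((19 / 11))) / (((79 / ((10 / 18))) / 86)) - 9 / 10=20264719 / 135090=150.01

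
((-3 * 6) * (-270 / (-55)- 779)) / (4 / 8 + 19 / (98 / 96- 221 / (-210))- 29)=-355892940 / 493867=-720.63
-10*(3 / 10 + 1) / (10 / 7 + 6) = -7 / 4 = -1.75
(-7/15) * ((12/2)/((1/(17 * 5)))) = -238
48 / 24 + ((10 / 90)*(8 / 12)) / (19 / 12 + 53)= 11798 / 5895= 2.00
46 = 46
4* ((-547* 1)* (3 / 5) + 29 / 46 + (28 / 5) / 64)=-602567 / 460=-1309.93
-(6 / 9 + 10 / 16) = -31 / 24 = -1.29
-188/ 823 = -0.23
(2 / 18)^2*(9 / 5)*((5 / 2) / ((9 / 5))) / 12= 5 / 1944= 0.00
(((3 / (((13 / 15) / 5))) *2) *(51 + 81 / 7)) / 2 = 98550 / 91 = 1082.97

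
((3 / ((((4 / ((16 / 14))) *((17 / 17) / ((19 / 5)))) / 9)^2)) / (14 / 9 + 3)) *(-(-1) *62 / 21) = 65265912 / 351575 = 185.64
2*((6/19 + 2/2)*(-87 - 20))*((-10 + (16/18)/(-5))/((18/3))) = 245030/513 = 477.64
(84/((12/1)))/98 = 0.07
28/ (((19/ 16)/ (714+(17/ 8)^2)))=321895/ 19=16941.84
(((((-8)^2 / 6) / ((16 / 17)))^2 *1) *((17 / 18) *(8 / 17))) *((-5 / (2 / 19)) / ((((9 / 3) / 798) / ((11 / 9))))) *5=-3213333200 / 729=-4407864.47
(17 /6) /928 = 17 /5568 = 0.00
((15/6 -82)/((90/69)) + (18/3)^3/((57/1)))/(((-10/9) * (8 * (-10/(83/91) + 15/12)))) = -5408529/8170000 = -0.66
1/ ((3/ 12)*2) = 2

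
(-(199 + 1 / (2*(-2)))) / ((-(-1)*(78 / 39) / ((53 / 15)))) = -351.12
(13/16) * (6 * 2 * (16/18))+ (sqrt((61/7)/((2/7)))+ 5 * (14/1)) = sqrt(122)/2+ 236/3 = 84.19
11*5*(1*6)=330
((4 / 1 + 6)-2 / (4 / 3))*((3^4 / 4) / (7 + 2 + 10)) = 1377 / 152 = 9.06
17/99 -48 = -4735/99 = -47.83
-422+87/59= -24811/59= -420.53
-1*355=-355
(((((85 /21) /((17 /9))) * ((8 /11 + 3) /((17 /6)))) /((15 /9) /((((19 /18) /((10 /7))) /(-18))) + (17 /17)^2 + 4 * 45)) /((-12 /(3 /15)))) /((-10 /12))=7011 /17459255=0.00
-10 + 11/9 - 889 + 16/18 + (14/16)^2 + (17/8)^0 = -895.12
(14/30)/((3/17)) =119/45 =2.64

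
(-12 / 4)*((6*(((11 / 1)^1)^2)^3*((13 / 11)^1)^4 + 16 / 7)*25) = -10886026350 / 7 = -1555146621.43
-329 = -329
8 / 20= 0.40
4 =4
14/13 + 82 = 1080/13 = 83.08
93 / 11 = 8.45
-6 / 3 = -2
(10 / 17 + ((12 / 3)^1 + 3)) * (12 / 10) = 774 / 85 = 9.11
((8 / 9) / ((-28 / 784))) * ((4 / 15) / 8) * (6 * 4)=-896 / 45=-19.91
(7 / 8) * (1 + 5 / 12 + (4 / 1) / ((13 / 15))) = 6587 / 1248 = 5.28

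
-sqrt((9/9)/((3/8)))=-1.63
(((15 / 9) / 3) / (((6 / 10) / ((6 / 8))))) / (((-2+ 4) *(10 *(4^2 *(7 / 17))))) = 85 / 16128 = 0.01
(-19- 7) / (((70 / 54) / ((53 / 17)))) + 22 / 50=-184721 / 2975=-62.09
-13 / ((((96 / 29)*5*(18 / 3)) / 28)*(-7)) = 377 / 720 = 0.52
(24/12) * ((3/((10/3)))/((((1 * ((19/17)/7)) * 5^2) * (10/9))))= 9639/23750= 0.41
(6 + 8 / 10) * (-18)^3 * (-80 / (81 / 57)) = 2232576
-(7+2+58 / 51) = -517 / 51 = -10.14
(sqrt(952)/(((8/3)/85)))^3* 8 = 1973183625* sqrt(238)/4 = 7610198589.21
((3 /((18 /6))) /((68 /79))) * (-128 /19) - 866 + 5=-280631 /323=-868.83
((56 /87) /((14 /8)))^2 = 1024 /7569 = 0.14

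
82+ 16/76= 1562/19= 82.21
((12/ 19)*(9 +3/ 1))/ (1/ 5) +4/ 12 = 2179/ 57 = 38.23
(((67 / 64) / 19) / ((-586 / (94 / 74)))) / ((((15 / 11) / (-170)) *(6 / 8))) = 588863 / 29660976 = 0.02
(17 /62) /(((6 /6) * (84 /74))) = 629 /2604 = 0.24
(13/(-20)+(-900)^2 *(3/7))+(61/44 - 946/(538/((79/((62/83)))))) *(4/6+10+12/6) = 13283990952193/38526180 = 344804.26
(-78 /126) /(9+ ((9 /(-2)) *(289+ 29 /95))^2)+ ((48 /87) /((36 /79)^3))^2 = 2892046603715714965747 /85077315742012381872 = 33.99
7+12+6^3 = 235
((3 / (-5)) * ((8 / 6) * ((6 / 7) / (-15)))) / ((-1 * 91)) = -8 / 15925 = -0.00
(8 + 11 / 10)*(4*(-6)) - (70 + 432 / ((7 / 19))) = -51134 / 35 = -1460.97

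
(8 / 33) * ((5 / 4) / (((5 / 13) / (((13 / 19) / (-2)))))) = -169 / 627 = -0.27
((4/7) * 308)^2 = 30976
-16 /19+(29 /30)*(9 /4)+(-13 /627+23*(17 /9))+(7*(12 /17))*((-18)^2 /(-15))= -79268177 /1279080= -61.97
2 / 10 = 1 / 5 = 0.20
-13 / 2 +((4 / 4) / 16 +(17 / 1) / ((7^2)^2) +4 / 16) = -237427 / 38416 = -6.18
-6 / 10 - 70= -70.60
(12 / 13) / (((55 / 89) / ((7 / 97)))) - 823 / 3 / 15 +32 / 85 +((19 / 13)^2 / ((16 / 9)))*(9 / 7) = -50242934741 / 3090014928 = -16.26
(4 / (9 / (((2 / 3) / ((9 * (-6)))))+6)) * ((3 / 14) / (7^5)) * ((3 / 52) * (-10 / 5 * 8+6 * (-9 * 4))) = 348 / 368594317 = 0.00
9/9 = 1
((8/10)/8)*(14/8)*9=63/40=1.58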